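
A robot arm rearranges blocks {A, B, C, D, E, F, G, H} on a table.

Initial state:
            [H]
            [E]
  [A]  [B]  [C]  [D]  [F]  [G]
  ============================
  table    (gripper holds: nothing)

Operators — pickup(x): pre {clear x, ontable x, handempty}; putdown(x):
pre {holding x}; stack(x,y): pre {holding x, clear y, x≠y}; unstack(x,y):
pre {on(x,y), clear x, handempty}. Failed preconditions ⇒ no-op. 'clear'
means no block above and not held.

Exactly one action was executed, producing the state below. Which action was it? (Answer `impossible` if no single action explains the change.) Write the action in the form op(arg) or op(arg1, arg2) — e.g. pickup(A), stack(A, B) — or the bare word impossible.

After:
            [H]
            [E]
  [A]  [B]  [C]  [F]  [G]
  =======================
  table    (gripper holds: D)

pickup(D)

target: towers=[A; B; C/E/H; F; G] holding=D
         pickup(G) → towers=[A; B; C/E/H; D; F] holding=G
         pickup(A) → towers=[B; C/E/H; D; F; G] holding=A
     unstack(H, E) → towers=[A; B; C/E; D; F; G] holding=H
         pickup(B) → towers=[A; C/E/H; D; F; G] holding=B
         pickup(F) → towers=[A; B; C/E/H; D; G] holding=F
         pickup(D) → towers=[A; B; C/E/H; F; G] holding=D  ← match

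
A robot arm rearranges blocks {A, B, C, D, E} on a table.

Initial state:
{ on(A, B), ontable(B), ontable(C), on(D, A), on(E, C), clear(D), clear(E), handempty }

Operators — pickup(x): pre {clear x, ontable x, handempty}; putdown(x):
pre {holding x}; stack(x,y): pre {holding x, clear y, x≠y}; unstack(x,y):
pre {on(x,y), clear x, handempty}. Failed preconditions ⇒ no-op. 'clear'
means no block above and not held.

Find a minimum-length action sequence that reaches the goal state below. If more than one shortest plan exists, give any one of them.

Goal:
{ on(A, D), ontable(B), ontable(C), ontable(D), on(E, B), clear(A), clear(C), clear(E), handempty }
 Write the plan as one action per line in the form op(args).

unstack(D, A)
putdown(D)
unstack(A, B)
stack(A, D)
unstack(E, C)
stack(E, B)

step 1 (unstack(D, A)): towers=[B/A; C/E] holding=D
step 2 (putdown(D)): towers=[B/A; C/E; D] holding=-
step 3 (unstack(A, B)): towers=[B; C/E; D] holding=A
step 4 (stack(A, D)): towers=[B; C/E; D/A] holding=-
step 5 (unstack(E, C)): towers=[B; C; D/A] holding=E
step 6 (stack(E, B)): towers=[B/E; C; D/A] holding=-
goal check: towers=[B/E; C; D/A] holding=- — reached (length 6, optimal by BFS)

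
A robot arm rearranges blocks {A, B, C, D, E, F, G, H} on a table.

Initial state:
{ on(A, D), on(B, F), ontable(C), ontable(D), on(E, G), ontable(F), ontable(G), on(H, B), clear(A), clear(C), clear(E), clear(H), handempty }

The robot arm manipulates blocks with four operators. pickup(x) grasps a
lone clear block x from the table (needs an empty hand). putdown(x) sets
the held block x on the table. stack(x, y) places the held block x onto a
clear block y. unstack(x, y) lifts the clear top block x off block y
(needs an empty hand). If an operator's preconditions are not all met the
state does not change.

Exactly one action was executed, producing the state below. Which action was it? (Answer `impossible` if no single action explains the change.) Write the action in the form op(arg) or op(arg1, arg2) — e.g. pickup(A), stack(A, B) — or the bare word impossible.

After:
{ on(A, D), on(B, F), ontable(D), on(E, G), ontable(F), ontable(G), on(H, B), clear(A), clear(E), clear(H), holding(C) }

pickup(C)

target: towers=[D/A; F/B/H; G/E] holding=C
     unstack(A, D) → towers=[C; D; F/B/H; G/E] holding=A
     unstack(E, G) → towers=[C; D/A; F/B/H; G] holding=E
     unstack(H, B) → towers=[C; D/A; F/B; G/E] holding=H
         pickup(C) → towers=[D/A; F/B/H; G/E] holding=C  ← match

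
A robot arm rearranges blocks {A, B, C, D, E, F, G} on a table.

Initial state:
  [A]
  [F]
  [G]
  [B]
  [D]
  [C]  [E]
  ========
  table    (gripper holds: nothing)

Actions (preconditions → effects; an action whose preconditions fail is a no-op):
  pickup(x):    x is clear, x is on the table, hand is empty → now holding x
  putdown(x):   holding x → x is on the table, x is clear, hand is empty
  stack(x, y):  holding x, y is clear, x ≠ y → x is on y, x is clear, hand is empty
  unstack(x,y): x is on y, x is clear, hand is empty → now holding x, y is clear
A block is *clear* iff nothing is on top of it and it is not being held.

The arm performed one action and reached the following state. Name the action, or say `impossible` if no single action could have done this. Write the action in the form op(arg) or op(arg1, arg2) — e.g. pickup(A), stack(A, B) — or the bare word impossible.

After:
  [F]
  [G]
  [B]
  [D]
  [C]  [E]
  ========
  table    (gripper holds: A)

target: towers=[C/D/B/G/F; E] holding=A
     unstack(A, F) → towers=[C/D/B/G/F; E] holding=A  ← match
         pickup(E) → towers=[C/D/B/G/F/A] holding=E

unstack(A, F)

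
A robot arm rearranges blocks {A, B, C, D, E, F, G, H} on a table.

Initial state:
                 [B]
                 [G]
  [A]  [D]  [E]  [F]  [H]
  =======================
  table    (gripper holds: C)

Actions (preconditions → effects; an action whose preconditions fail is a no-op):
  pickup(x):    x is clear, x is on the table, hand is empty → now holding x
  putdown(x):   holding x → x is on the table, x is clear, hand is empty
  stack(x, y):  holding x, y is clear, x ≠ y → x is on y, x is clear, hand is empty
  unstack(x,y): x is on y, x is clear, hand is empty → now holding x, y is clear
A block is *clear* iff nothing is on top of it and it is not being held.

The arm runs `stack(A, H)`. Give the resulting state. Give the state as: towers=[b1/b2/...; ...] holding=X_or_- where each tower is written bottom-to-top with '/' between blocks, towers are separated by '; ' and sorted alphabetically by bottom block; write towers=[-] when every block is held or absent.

towers=[A; D; E; F/G/B; H] holding=C

before: towers=[A; D; E; F/G/B; H] holding=C
pre[stack(A, H)]: holding(A) fail, clear(H) ok, A≠H ok
holding(A) unmet → stack(A, H) is a no-op
after:  towers=[A; D; E; F/G/B; H] holding=C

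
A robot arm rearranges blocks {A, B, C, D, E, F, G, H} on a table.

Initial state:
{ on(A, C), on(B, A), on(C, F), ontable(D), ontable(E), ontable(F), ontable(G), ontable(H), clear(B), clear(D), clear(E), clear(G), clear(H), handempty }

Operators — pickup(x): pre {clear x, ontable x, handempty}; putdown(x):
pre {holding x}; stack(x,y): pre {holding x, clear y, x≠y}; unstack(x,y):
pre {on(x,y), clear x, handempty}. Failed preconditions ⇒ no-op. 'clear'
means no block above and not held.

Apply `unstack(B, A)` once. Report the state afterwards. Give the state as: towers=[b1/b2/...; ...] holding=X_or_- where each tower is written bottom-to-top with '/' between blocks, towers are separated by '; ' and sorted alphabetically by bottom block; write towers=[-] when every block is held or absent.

towers=[D; E; F/C/A; G; H] holding=B

before: towers=[D; E; F/C/A/B; G; H] holding=-
pre[unstack(B, A)]: on(B,A) ok, clear(B) ok, handempty ok
all met → apply unstack(B, A)
after:  towers=[D; E; F/C/A; G; H] holding=B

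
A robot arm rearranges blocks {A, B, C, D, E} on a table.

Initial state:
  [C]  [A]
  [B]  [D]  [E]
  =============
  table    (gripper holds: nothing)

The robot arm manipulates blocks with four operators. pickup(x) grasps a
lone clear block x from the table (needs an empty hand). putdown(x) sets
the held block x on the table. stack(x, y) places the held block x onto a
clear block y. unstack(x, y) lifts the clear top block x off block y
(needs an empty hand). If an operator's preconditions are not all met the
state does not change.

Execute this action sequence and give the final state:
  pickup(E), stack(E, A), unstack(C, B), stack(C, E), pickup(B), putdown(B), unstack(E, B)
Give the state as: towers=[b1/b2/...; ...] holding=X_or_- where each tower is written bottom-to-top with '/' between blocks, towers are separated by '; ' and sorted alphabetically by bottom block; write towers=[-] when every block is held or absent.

towers=[B; D/A/E/C] holding=-

step 1 (pickup(E)): towers=[B/C; D/A] holding=E
step 2 (stack(E, A)): towers=[B/C; D/A/E] holding=-
step 3 (unstack(C, B)): towers=[B; D/A/E] holding=C
step 4 (stack(C, E)): towers=[B; D/A/E/C] holding=-
step 5 (pickup(B)): towers=[D/A/E/C] holding=B
step 6 (putdown(B)): towers=[B; D/A/E/C] holding=-
step 7 (unstack(E, B)) [no-op]: towers=[B; D/A/E/C] holding=-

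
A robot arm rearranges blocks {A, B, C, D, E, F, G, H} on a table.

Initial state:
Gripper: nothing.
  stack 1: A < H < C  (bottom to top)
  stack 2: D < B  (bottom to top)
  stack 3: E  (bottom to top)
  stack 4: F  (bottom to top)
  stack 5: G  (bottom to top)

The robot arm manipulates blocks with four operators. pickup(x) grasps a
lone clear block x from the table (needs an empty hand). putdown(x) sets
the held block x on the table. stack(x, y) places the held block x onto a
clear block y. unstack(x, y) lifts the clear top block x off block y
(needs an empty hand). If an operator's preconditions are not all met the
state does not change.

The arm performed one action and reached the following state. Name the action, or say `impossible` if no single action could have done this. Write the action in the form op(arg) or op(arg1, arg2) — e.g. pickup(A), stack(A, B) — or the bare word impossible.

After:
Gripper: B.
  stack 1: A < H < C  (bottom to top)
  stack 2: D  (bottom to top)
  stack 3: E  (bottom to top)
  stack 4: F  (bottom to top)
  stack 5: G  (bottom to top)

target: towers=[A/H/C; D; E; F; G] holding=B
         pickup(G) → towers=[A/H/C; D/B; E; F] holding=G
         pickup(E) → towers=[A/H/C; D/B; F; G] holding=E
     unstack(B, D) → towers=[A/H/C; D; E; F; G] holding=B  ← match
         pickup(F) → towers=[A/H/C; D/B; E; G] holding=F
     unstack(C, H) → towers=[A/H; D/B; E; F; G] holding=C

unstack(B, D)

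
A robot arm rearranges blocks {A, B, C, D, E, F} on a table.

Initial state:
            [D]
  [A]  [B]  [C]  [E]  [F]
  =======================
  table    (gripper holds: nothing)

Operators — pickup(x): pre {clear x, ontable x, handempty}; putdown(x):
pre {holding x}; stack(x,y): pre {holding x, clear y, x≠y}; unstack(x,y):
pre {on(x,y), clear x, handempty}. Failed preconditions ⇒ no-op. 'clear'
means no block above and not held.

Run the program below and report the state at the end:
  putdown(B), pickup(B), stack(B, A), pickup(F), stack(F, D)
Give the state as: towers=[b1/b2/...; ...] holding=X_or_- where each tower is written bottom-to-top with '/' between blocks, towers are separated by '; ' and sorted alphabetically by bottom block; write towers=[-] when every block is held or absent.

step 1 (putdown(B)) [no-op]: towers=[A; B; C/D; E; F] holding=-
step 2 (pickup(B)): towers=[A; C/D; E; F] holding=B
step 3 (stack(B, A)): towers=[A/B; C/D; E; F] holding=-
step 4 (pickup(F)): towers=[A/B; C/D; E] holding=F
step 5 (stack(F, D)): towers=[A/B; C/D/F; E] holding=-

towers=[A/B; C/D/F; E] holding=-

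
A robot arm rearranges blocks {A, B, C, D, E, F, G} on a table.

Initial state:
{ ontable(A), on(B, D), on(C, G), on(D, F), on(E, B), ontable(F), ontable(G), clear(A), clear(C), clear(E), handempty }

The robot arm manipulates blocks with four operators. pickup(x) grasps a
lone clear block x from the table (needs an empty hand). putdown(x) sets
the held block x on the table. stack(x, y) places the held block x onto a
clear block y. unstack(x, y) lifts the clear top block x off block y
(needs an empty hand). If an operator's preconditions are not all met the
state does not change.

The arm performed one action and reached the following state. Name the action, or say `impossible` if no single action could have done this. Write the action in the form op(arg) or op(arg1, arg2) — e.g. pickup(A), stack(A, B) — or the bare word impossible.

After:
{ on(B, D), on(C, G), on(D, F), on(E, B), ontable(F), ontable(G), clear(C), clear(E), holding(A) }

pickup(A)

target: towers=[F/D/B/E; G/C] holding=A
         pickup(A) → towers=[F/D/B/E; G/C] holding=A  ← match
     unstack(E, B) → towers=[A; F/D/B; G/C] holding=E
     unstack(C, G) → towers=[A; F/D/B/E; G] holding=C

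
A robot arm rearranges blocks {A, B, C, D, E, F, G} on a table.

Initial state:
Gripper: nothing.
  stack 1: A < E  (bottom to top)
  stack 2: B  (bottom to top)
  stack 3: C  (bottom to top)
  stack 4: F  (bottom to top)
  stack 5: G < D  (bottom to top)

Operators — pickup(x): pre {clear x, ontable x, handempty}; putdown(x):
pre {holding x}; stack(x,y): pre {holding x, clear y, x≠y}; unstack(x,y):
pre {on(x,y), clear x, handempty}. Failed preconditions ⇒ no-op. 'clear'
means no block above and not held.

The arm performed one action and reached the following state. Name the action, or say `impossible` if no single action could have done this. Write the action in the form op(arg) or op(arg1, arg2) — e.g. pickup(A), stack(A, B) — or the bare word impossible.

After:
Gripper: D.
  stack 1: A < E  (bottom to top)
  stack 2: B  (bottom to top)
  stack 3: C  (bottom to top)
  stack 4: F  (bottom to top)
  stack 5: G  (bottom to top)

target: towers=[A/E; B; C; F; G] holding=D
         pickup(B) → towers=[A/E; C; F; G/D] holding=B
         pickup(F) → towers=[A/E; B; C; G/D] holding=F
     unstack(D, G) → towers=[A/E; B; C; F; G] holding=D  ← match
     unstack(E, A) → towers=[A; B; C; F; G/D] holding=E
         pickup(C) → towers=[A/E; B; F; G/D] holding=C

unstack(D, G)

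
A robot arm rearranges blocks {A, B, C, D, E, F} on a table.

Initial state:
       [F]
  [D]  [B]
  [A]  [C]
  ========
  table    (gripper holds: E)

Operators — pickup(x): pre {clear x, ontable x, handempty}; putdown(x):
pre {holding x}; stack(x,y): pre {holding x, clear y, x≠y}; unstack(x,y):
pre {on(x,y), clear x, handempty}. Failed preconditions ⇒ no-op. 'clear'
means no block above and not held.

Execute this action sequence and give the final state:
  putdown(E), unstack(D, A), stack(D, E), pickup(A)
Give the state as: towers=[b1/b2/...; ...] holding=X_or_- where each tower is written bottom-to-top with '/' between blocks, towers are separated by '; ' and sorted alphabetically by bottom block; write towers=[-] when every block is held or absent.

step 1 (putdown(E)): towers=[A/D; C/B/F; E] holding=-
step 2 (unstack(D, A)): towers=[A; C/B/F; E] holding=D
step 3 (stack(D, E)): towers=[A; C/B/F; E/D] holding=-
step 4 (pickup(A)): towers=[C/B/F; E/D] holding=A

towers=[C/B/F; E/D] holding=A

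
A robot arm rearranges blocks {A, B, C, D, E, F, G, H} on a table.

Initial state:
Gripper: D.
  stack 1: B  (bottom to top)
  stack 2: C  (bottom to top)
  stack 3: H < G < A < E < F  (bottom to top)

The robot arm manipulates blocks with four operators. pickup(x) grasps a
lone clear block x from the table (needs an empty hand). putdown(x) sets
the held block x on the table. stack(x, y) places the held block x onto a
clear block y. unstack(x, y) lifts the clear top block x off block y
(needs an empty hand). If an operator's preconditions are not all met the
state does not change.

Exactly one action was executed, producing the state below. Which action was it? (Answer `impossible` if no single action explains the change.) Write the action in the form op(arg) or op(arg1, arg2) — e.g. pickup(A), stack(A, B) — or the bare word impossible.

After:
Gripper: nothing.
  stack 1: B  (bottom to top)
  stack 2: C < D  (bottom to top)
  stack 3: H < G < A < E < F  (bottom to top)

stack(D, C)

target: towers=[B; C/D; H/G/A/E/F] holding=-
        putdown(D) → towers=[B; C; D; H/G/A/E/F] holding=-
       stack(D, B) → towers=[B/D; C; H/G/A/E/F] holding=-
       stack(D, F) → towers=[B; C; H/G/A/E/F/D] holding=-
       stack(D, C) → towers=[B; C/D; H/G/A/E/F] holding=-  ← match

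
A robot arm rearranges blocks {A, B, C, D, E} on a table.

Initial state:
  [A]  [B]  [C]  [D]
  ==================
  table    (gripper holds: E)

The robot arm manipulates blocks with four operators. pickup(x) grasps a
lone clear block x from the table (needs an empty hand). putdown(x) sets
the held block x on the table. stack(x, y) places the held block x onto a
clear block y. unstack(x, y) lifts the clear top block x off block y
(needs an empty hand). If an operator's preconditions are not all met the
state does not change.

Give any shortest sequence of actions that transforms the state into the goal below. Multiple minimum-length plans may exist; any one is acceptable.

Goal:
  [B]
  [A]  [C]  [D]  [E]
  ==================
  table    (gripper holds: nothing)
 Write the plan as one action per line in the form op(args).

step 1 (putdown(E)): towers=[A; B; C; D; E] holding=-
step 2 (pickup(B)): towers=[A; C; D; E] holding=B
step 3 (stack(B, A)): towers=[A/B; C; D; E] holding=-
goal check: towers=[A/B; C; D; E] holding=- — reached (length 3, optimal by BFS)

putdown(E)
pickup(B)
stack(B, A)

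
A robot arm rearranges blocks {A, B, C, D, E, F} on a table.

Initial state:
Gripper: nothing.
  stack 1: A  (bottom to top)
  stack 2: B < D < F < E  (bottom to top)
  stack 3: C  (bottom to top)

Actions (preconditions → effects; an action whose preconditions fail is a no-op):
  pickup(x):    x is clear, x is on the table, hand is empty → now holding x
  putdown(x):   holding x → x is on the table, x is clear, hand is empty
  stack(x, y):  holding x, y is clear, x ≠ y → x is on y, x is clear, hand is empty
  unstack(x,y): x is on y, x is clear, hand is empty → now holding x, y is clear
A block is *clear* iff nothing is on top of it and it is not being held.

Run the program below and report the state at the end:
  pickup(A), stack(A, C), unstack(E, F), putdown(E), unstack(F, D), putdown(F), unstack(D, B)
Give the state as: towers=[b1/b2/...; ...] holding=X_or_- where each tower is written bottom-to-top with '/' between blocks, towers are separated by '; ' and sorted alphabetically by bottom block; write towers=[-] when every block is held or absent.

step 1 (pickup(A)): towers=[B/D/F/E; C] holding=A
step 2 (stack(A, C)): towers=[B/D/F/E; C/A] holding=-
step 3 (unstack(E, F)): towers=[B/D/F; C/A] holding=E
step 4 (putdown(E)): towers=[B/D/F; C/A; E] holding=-
step 5 (unstack(F, D)): towers=[B/D; C/A; E] holding=F
step 6 (putdown(F)): towers=[B/D; C/A; E; F] holding=-
step 7 (unstack(D, B)): towers=[B; C/A; E; F] holding=D

towers=[B; C/A; E; F] holding=D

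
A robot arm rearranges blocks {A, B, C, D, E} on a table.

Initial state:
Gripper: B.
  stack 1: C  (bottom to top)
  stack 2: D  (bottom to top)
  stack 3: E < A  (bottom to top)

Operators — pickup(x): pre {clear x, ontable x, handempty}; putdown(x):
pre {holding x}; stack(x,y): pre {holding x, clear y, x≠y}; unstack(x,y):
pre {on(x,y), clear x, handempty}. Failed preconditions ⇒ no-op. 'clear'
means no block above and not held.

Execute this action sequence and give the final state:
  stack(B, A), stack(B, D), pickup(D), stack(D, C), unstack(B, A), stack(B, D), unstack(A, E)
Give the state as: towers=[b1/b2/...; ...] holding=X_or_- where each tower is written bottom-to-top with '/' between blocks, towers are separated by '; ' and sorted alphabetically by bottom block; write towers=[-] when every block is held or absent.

towers=[C/D/B; E] holding=A

step 1 (stack(B, A)): towers=[C; D; E/A/B] holding=-
step 2 (stack(B, D)) [no-op]: towers=[C; D; E/A/B] holding=-
step 3 (pickup(D)): towers=[C; E/A/B] holding=D
step 4 (stack(D, C)): towers=[C/D; E/A/B] holding=-
step 5 (unstack(B, A)): towers=[C/D; E/A] holding=B
step 6 (stack(B, D)): towers=[C/D/B; E/A] holding=-
step 7 (unstack(A, E)): towers=[C/D/B; E] holding=A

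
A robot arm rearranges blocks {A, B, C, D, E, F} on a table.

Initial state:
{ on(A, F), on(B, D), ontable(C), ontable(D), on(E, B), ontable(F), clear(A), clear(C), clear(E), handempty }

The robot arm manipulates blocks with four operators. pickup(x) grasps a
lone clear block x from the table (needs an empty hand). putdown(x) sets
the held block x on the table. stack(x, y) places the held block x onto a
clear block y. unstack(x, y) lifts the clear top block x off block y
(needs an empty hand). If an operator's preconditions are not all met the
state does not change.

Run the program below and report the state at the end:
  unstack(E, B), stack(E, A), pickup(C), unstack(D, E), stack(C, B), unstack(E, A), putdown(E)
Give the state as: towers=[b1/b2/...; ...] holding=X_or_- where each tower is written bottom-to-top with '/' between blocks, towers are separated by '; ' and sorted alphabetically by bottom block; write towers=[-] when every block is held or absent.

step 1 (unstack(E, B)): towers=[C; D/B; F/A] holding=E
step 2 (stack(E, A)): towers=[C; D/B; F/A/E] holding=-
step 3 (pickup(C)): towers=[D/B; F/A/E] holding=C
step 4 (unstack(D, E)) [no-op]: towers=[D/B; F/A/E] holding=C
step 5 (stack(C, B)): towers=[D/B/C; F/A/E] holding=-
step 6 (unstack(E, A)): towers=[D/B/C; F/A] holding=E
step 7 (putdown(E)): towers=[D/B/C; E; F/A] holding=-

towers=[D/B/C; E; F/A] holding=-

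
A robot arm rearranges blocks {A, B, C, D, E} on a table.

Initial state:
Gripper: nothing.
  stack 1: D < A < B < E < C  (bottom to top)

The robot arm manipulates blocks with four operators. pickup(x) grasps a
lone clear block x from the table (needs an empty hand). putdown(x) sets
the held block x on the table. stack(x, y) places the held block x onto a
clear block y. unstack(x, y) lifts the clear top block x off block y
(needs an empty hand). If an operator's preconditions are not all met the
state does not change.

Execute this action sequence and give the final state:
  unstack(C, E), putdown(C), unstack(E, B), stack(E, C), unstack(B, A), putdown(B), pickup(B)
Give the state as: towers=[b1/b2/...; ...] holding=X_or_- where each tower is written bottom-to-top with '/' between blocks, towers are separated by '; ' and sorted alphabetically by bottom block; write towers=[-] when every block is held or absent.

towers=[C/E; D/A] holding=B

step 1 (unstack(C, E)): towers=[D/A/B/E] holding=C
step 2 (putdown(C)): towers=[C; D/A/B/E] holding=-
step 3 (unstack(E, B)): towers=[C; D/A/B] holding=E
step 4 (stack(E, C)): towers=[C/E; D/A/B] holding=-
step 5 (unstack(B, A)): towers=[C/E; D/A] holding=B
step 6 (putdown(B)): towers=[B; C/E; D/A] holding=-
step 7 (pickup(B)): towers=[C/E; D/A] holding=B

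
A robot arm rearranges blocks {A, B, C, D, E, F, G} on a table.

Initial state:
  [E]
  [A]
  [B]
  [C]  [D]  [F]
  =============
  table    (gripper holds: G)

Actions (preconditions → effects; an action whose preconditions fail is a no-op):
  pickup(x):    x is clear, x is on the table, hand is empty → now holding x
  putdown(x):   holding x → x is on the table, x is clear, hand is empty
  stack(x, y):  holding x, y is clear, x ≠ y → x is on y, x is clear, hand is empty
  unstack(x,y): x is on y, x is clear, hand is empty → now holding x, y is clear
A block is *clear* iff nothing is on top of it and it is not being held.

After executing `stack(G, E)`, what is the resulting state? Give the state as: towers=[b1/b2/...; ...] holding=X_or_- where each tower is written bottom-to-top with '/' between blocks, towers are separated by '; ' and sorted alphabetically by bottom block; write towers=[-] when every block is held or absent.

before: towers=[C/B/A/E; D; F] holding=G
pre[stack(G, E)]: holding(G) yes, clear(E) yes, G≠E yes
all met → apply stack(G, E)
after:  towers=[C/B/A/E/G; D; F] holding=-

towers=[C/B/A/E/G; D; F] holding=-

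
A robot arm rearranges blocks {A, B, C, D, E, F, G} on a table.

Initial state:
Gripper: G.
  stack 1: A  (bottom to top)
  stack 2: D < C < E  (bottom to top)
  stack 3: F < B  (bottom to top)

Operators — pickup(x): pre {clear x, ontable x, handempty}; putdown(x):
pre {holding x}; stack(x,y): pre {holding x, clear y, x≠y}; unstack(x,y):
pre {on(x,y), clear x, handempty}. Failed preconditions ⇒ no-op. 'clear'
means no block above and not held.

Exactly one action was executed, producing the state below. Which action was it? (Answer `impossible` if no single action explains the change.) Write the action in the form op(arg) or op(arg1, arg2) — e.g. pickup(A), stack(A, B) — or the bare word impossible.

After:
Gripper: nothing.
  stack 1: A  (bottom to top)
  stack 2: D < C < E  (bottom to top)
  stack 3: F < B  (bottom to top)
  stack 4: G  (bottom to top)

target: towers=[A; D/C/E; F/B; G] holding=-
        putdown(G) → towers=[A; D/C/E; F/B; G] holding=-  ← match
       stack(G, B) → towers=[A; D/C/E; F/B/G] holding=-
       stack(G, A) → towers=[A/G; D/C/E; F/B] holding=-
       stack(G, E) → towers=[A; D/C/E/G; F/B] holding=-

putdown(G)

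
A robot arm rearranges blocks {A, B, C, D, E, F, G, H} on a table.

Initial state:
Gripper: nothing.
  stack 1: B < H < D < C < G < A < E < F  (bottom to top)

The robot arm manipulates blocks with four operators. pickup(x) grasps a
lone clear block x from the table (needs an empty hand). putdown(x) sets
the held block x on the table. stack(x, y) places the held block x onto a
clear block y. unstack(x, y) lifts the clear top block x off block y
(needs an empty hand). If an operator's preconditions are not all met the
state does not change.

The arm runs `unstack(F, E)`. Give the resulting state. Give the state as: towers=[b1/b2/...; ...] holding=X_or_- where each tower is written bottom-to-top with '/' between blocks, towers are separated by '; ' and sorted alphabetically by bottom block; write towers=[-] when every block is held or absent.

towers=[B/H/D/C/G/A/E] holding=F

before: towers=[B/H/D/C/G/A/E/F] holding=-
pre[unstack(F, E)]: on(F,E) ok, clear(F) ok, handempty ok
all met → apply unstack(F, E)
after:  towers=[B/H/D/C/G/A/E] holding=F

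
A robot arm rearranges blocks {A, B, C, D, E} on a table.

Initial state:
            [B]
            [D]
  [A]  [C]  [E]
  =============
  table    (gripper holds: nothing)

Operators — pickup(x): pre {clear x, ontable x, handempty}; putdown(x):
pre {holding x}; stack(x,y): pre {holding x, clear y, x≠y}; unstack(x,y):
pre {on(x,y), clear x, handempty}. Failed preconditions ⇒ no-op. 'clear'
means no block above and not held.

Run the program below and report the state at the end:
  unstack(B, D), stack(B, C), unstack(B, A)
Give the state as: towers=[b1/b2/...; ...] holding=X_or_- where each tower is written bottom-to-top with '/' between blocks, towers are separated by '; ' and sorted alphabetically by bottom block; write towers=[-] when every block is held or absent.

step 1 (unstack(B, D)): towers=[A; C; E/D] holding=B
step 2 (stack(B, C)): towers=[A; C/B; E/D] holding=-
step 3 (unstack(B, A)) [no-op]: towers=[A; C/B; E/D] holding=-

towers=[A; C/B; E/D] holding=-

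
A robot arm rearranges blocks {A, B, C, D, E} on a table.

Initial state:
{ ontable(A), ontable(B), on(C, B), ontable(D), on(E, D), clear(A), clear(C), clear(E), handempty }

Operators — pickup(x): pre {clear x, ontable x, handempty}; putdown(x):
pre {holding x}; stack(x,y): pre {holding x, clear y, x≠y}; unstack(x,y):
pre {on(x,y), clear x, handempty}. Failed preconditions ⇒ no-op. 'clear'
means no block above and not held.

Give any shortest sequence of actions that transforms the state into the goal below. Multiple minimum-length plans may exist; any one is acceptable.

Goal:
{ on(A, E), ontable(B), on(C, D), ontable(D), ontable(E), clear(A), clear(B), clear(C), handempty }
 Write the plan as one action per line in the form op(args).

step 1 (unstack(E, D)): towers=[A; B/C; D] holding=E
step 2 (putdown(E)): towers=[A; B/C; D; E] holding=-
step 3 (pickup(A)): towers=[B/C; D; E] holding=A
step 4 (stack(A, E)): towers=[B/C; D; E/A] holding=-
step 5 (unstack(C, B)): towers=[B; D; E/A] holding=C
step 6 (stack(C, D)): towers=[B; D/C; E/A] holding=-
goal check: towers=[B; D/C; E/A] holding=- — reached (length 6, optimal by BFS)

unstack(E, D)
putdown(E)
pickup(A)
stack(A, E)
unstack(C, B)
stack(C, D)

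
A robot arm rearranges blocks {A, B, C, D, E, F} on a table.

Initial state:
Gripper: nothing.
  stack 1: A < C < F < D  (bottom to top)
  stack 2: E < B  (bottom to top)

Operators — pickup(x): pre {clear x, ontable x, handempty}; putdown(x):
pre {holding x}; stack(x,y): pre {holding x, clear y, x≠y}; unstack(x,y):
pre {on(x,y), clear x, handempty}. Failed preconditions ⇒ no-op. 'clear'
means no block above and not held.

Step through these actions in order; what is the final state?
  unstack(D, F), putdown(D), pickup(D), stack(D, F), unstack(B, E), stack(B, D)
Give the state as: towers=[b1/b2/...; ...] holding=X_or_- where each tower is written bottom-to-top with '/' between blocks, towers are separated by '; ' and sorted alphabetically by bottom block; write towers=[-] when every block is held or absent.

step 1 (unstack(D, F)): towers=[A/C/F; E/B] holding=D
step 2 (putdown(D)): towers=[A/C/F; D; E/B] holding=-
step 3 (pickup(D)): towers=[A/C/F; E/B] holding=D
step 4 (stack(D, F)): towers=[A/C/F/D; E/B] holding=-
step 5 (unstack(B, E)): towers=[A/C/F/D; E] holding=B
step 6 (stack(B, D)): towers=[A/C/F/D/B; E] holding=-

towers=[A/C/F/D/B; E] holding=-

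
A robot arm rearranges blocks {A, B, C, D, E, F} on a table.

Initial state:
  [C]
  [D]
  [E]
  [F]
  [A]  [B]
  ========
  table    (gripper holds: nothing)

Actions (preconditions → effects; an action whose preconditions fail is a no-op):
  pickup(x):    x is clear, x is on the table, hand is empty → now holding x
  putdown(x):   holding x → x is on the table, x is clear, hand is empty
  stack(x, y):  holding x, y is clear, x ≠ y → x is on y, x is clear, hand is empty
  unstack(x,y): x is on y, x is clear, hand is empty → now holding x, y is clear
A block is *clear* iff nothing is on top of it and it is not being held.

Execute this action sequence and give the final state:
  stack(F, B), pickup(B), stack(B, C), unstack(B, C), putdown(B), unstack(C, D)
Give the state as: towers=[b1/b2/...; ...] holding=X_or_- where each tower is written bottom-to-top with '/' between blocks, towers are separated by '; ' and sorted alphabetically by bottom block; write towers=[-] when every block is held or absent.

towers=[A/F/E/D; B] holding=C

step 1 (stack(F, B)) [no-op]: towers=[A/F/E/D/C; B] holding=-
step 2 (pickup(B)): towers=[A/F/E/D/C] holding=B
step 3 (stack(B, C)): towers=[A/F/E/D/C/B] holding=-
step 4 (unstack(B, C)): towers=[A/F/E/D/C] holding=B
step 5 (putdown(B)): towers=[A/F/E/D/C; B] holding=-
step 6 (unstack(C, D)): towers=[A/F/E/D; B] holding=C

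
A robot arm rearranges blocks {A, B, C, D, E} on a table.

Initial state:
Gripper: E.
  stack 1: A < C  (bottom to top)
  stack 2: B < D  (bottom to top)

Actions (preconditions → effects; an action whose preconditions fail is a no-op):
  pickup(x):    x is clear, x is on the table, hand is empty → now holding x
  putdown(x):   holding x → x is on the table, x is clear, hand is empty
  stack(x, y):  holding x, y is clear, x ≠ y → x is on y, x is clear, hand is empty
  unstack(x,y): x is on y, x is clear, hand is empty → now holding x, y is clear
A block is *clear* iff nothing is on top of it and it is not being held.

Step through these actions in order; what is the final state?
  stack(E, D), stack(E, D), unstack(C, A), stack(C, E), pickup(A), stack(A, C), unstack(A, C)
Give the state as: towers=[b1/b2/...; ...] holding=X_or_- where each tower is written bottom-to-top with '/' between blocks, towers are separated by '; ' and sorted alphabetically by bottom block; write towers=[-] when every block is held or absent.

step 1 (stack(E, D)): towers=[A/C; B/D/E] holding=-
step 2 (stack(E, D)) [no-op]: towers=[A/C; B/D/E] holding=-
step 3 (unstack(C, A)): towers=[A; B/D/E] holding=C
step 4 (stack(C, E)): towers=[A; B/D/E/C] holding=-
step 5 (pickup(A)): towers=[B/D/E/C] holding=A
step 6 (stack(A, C)): towers=[B/D/E/C/A] holding=-
step 7 (unstack(A, C)): towers=[B/D/E/C] holding=A

towers=[B/D/E/C] holding=A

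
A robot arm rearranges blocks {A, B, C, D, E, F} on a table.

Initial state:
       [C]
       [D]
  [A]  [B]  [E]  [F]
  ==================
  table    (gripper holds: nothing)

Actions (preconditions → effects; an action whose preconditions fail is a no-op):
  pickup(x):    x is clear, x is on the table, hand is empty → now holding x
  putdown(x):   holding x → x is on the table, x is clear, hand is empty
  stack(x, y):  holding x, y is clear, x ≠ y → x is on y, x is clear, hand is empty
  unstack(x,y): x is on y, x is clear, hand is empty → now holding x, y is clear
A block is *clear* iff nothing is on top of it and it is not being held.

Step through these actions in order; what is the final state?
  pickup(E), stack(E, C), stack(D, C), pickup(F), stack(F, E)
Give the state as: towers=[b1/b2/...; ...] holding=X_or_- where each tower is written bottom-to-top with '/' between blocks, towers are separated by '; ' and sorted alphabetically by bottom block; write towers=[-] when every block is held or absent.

step 1 (pickup(E)): towers=[A; B/D/C; F] holding=E
step 2 (stack(E, C)): towers=[A; B/D/C/E; F] holding=-
step 3 (stack(D, C)) [no-op]: towers=[A; B/D/C/E; F] holding=-
step 4 (pickup(F)): towers=[A; B/D/C/E] holding=F
step 5 (stack(F, E)): towers=[A; B/D/C/E/F] holding=-

towers=[A; B/D/C/E/F] holding=-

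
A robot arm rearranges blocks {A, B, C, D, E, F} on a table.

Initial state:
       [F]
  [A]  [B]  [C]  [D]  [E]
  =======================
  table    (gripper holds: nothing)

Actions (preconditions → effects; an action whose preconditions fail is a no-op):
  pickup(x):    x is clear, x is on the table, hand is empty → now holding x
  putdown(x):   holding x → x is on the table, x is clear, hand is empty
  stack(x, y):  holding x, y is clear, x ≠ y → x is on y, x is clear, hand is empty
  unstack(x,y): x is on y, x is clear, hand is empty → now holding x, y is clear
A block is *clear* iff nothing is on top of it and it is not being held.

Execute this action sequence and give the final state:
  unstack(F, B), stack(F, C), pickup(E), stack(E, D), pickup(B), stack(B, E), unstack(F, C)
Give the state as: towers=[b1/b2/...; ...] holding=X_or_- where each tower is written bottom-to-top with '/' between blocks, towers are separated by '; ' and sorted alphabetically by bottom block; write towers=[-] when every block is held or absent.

step 1 (unstack(F, B)): towers=[A; B; C; D; E] holding=F
step 2 (stack(F, C)): towers=[A; B; C/F; D; E] holding=-
step 3 (pickup(E)): towers=[A; B; C/F; D] holding=E
step 4 (stack(E, D)): towers=[A; B; C/F; D/E] holding=-
step 5 (pickup(B)): towers=[A; C/F; D/E] holding=B
step 6 (stack(B, E)): towers=[A; C/F; D/E/B] holding=-
step 7 (unstack(F, C)): towers=[A; C; D/E/B] holding=F

towers=[A; C; D/E/B] holding=F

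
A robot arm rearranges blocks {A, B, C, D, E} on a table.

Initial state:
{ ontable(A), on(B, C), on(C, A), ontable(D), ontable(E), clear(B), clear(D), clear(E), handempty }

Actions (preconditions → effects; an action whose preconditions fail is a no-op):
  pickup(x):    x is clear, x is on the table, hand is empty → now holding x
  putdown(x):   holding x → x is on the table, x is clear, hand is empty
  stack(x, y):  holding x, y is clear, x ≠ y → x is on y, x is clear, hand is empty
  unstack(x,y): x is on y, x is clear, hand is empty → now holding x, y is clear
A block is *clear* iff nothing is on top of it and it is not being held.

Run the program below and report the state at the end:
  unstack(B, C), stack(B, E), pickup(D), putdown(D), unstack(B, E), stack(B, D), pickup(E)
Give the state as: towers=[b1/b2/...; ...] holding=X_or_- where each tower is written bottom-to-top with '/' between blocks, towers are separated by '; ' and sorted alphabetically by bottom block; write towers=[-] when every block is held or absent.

step 1 (unstack(B, C)): towers=[A/C; D; E] holding=B
step 2 (stack(B, E)): towers=[A/C; D; E/B] holding=-
step 3 (pickup(D)): towers=[A/C; E/B] holding=D
step 4 (putdown(D)): towers=[A/C; D; E/B] holding=-
step 5 (unstack(B, E)): towers=[A/C; D; E] holding=B
step 6 (stack(B, D)): towers=[A/C; D/B; E] holding=-
step 7 (pickup(E)): towers=[A/C; D/B] holding=E

towers=[A/C; D/B] holding=E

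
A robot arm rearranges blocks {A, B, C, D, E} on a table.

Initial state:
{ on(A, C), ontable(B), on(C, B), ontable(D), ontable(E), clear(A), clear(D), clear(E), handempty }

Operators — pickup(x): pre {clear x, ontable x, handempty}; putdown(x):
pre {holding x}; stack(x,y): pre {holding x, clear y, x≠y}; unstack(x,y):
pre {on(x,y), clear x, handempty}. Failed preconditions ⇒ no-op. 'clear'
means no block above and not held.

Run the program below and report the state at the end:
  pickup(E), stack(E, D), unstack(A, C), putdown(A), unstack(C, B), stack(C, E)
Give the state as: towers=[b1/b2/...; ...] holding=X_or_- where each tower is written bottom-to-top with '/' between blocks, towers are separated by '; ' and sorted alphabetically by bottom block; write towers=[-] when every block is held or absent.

step 1 (pickup(E)): towers=[B/C/A; D] holding=E
step 2 (stack(E, D)): towers=[B/C/A; D/E] holding=-
step 3 (unstack(A, C)): towers=[B/C; D/E] holding=A
step 4 (putdown(A)): towers=[A; B/C; D/E] holding=-
step 5 (unstack(C, B)): towers=[A; B; D/E] holding=C
step 6 (stack(C, E)): towers=[A; B; D/E/C] holding=-

towers=[A; B; D/E/C] holding=-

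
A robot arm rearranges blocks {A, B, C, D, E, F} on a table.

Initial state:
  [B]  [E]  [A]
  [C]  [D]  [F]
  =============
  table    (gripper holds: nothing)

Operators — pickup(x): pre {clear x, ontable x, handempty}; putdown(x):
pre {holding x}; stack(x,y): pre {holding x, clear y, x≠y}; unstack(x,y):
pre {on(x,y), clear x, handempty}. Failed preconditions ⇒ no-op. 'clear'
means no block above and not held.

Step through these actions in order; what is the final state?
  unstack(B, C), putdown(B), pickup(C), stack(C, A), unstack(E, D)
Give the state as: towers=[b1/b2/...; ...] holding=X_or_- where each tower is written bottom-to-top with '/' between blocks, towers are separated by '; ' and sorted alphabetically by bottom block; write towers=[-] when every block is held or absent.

step 1 (unstack(B, C)): towers=[C; D/E; F/A] holding=B
step 2 (putdown(B)): towers=[B; C; D/E; F/A] holding=-
step 3 (pickup(C)): towers=[B; D/E; F/A] holding=C
step 4 (stack(C, A)): towers=[B; D/E; F/A/C] holding=-
step 5 (unstack(E, D)): towers=[B; D; F/A/C] holding=E

towers=[B; D; F/A/C] holding=E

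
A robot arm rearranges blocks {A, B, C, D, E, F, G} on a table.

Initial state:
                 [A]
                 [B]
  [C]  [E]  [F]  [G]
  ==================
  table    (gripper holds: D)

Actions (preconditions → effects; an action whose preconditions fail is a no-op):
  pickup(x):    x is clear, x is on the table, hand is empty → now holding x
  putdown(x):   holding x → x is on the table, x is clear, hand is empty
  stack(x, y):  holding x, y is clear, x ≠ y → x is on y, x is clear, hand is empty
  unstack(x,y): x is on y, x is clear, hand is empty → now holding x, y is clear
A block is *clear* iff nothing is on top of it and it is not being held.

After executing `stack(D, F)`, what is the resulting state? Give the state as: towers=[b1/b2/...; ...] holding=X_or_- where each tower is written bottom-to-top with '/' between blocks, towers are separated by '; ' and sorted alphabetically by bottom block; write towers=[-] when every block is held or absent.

before: towers=[C; E; F; G/B/A] holding=D
pre[stack(D, F)]: holding(D) yes, clear(F) yes, D≠F yes
all met → apply stack(D, F)
after:  towers=[C; E; F/D; G/B/A] holding=-

towers=[C; E; F/D; G/B/A] holding=-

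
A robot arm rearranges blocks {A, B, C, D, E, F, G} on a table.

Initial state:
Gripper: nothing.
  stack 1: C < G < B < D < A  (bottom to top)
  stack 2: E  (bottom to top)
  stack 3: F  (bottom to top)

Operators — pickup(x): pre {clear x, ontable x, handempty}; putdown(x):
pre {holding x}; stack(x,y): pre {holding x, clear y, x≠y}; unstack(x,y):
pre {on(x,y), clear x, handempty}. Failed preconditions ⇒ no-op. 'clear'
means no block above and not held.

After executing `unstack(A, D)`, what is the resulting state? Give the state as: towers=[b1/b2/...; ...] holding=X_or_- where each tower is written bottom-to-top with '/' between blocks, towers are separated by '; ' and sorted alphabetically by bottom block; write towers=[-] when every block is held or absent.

before: towers=[C/G/B/D/A; E; F] holding=-
pre[unstack(A, D)]: on(A,D) ✓, clear(A) ✓, handempty ✓
all met → apply unstack(A, D)
after:  towers=[C/G/B/D; E; F] holding=A

towers=[C/G/B/D; E; F] holding=A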